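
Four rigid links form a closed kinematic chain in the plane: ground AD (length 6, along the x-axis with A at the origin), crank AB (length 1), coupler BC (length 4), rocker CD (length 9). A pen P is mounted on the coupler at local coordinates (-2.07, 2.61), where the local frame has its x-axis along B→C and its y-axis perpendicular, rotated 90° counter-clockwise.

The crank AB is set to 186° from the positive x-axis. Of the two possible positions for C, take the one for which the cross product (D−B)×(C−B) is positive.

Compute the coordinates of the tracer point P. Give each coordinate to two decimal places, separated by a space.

A=(0,0), D=(6.00,0)
B = A + 1.00·(cos186°, sin186°) = (-0.9945, -0.1045)
|BD| = 6.9953
circle(B,4.00) ∩ circle(D,9.00): a=-1.1483, h=3.8316
  candidates: C₊=(-2.2000,3.7095) cross=26.803; C₋=(-2.0855,-3.9529) cross=-26.803
  mode + wants cross > 0 → take C=(-2.2000,3.7095) (cross=26.803)
ex = (C−B)/|BC| = (-0.3014,0.9535); ey = (-0.9535,-0.3014)
P = B + -2.07·ex + 2.61·ey = (-2.8594,-2.8648)

-2.86 -2.86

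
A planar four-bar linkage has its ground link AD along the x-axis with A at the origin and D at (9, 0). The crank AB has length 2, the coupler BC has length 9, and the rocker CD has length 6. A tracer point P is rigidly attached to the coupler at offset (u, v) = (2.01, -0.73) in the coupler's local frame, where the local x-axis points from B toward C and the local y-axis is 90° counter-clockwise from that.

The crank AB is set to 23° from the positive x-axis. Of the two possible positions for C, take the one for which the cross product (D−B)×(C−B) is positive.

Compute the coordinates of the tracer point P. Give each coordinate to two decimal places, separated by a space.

3.90 1.35

A=(0,0), D=(9.00,0)
B = A + 2.00·(cos23°, sin23°) = (1.8410, 0.7815)
|BD| = 7.2015
circle(B,9.00) ∩ circle(D,6.00): a=6.7251, h=5.9811
  candidates: C₊=(9.1754,5.9974) cross=43.073; C₋=(7.8774,-5.8940) cross=-43.073
  mode + wants cross > 0 → take C=(9.1754,5.9974) (cross=43.073)
ex = (C−B)/|BC| = (0.8149,0.5796); ey = (-0.5796,0.8149)
P = B + 2.01·ex + -0.73·ey = (3.9021,1.3515)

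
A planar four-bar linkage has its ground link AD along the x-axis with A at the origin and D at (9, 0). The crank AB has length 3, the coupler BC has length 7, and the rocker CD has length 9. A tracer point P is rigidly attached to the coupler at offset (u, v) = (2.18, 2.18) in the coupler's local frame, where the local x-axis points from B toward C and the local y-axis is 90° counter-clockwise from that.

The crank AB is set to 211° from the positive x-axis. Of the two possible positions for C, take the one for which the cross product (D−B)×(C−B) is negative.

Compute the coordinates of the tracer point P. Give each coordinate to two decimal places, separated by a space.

A=(0,0), D=(9.00,0)
B = A + 3.00·(cos211°, sin211°) = (-2.5715, -1.5451)
|BD| = 11.6742
circle(B,7.00) ∩ circle(D,9.00): a=4.4666, h=5.3898
  candidates: C₊=(1.1424,4.3884) cross=62.922; C₋=(2.5691,-6.2963) cross=-62.922
  mode - wants cross < 0 → take C=(2.5691,-6.2963) (cross=-62.922)
ex = (C−B)/|BC| = (0.7344,-0.6787); ey = (0.6787,0.7344)
P = B + 2.18·ex + 2.18·ey = (0.5091,-1.4238)

0.51 -1.42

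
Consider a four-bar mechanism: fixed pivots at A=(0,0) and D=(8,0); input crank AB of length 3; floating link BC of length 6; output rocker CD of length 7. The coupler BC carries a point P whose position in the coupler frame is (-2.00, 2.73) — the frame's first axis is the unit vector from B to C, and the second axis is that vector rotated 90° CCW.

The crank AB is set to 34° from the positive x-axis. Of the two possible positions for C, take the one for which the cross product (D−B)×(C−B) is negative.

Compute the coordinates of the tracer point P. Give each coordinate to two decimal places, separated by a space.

A=(0,0), D=(8.00,0)
B = A + 3.00·(cos34°, sin34°) = (2.4871, 1.6776)
|BD| = 5.7625
circle(B,6.00) ∩ circle(D,7.00): a=1.7533, h=5.7381
  candidates: C₊=(5.8349,6.6568) cross=33.066; C₋=(2.4939,-4.3224) cross=-33.066
  mode - wants cross < 0 → take C=(2.4939,-4.3224) (cross=-33.066)
ex = (C−B)/|BC| = (0.0011,-1.0000); ey = (1.0000,0.0011)
P = B + -2.00·ex + 2.73·ey = (5.2148,3.6807)

5.21 3.68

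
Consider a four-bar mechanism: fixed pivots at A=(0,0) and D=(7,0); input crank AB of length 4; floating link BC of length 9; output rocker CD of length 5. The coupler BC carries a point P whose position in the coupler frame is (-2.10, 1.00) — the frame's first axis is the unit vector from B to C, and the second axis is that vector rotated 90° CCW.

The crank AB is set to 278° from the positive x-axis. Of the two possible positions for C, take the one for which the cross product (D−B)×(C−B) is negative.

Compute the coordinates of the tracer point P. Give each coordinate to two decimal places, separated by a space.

-1.50 -2.88

A=(0,0), D=(7.00,0)
B = A + 4.00·(cos278°, sin278°) = (0.5567, -3.9611)
|BD| = 7.5635
circle(B,9.00) ∩ circle(D,5.00): a=7.4837, h=4.9994
  candidates: C₊=(4.3138,4.2172) cross=37.813; C₋=(9.5503,-4.3007) cross=-37.813
  mode - wants cross < 0 → take C=(9.5503,-4.3007) (cross=-37.813)
ex = (C−B)/|BC| = (0.9993,-0.0377); ey = (0.0377,0.9993)
P = B + -2.10·ex + 1.00·ey = (-1.5041,-2.8825)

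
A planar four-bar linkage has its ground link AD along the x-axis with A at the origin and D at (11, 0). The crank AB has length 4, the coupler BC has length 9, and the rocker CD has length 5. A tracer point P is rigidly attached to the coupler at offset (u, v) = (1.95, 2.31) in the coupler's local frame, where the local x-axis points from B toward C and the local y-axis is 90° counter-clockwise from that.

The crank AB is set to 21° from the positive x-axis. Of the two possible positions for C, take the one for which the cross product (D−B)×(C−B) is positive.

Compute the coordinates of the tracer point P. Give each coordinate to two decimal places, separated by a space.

A=(0,0), D=(11.00,0)
B = A + 4.00·(cos21°, sin21°) = (3.7343, 1.4335)
|BD| = 7.4057
circle(B,9.00) ∩ circle(D,5.00): a=7.4837, h=4.9994
  candidates: C₊=(12.0442,4.8897) cross=37.024; C₋=(10.1088,-4.9199) cross=-37.024
  mode + wants cross > 0 → take C=(12.0442,4.8897) (cross=37.024)
ex = (C−B)/|BC| = (0.9233,0.3840); ey = (-0.3840,0.9233)
P = B + 1.95·ex + 2.31·ey = (4.6477,4.3152)

4.65 4.32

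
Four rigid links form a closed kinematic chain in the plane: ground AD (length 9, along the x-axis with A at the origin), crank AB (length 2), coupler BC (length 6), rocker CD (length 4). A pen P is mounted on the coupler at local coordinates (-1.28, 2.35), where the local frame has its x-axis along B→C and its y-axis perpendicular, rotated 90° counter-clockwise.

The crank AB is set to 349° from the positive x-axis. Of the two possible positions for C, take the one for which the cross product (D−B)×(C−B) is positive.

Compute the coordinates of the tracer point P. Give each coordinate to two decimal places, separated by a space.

A=(0,0), D=(9.00,0)
B = A + 2.00·(cos349°, sin349°) = (1.9633, -0.3816)
|BD| = 7.0471
circle(B,6.00) ∩ circle(D,4.00): a=4.9426, h=3.4016
  candidates: C₊=(6.7144,3.2827) cross=23.971; C₋=(7.0828,-3.5106) cross=-23.971
  mode + wants cross > 0 → take C=(6.7144,3.2827) (cross=23.971)
ex = (C−B)/|BC| = (0.7919,0.6107); ey = (-0.6107,0.7919)
P = B + -1.28·ex + 2.35·ey = (-0.4855,0.6975)

-0.49 0.70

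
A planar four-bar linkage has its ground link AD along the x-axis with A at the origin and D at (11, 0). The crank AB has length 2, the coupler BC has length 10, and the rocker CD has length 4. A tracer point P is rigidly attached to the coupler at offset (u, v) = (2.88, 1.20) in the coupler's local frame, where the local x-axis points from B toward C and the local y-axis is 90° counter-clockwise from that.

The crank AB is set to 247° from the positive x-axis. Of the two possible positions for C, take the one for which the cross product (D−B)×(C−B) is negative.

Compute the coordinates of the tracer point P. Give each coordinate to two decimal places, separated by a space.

2.26 -1.14

A=(0,0), D=(11.00,0)
B = A + 2.00·(cos247°, sin247°) = (-0.7815, -1.8410)
|BD| = 11.9244
circle(B,10.00) ∩ circle(D,4.00): a=9.4844, h=3.1696
  candidates: C₊=(8.0999,2.7549) cross=37.795; C₋=(9.0786,-3.5083) cross=-37.795
  mode - wants cross < 0 → take C=(9.0786,-3.5083) (cross=-37.795)
ex = (C−B)/|BC| = (0.9860,-0.1667); ey = (0.1667,0.9860)
P = B + 2.88·ex + 1.20·ey = (2.2583,-1.1380)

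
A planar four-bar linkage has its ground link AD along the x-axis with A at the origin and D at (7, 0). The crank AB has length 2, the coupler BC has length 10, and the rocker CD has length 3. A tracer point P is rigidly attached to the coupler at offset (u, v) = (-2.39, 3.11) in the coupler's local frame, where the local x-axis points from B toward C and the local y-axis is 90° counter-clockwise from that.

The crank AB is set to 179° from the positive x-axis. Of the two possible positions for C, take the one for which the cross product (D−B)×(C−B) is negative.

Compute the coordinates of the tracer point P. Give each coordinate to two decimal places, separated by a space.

A=(0,0), D=(7.00,0)
B = A + 2.00·(cos179°, sin179°) = (-1.9997, 0.0349)
|BD| = 8.9998
circle(B,10.00) ∩ circle(D,3.00): a=9.5556, h=2.9481
  candidates: C₊=(7.5672,2.9459) cross=26.532; C₋=(7.5444,-2.9502) cross=-26.532
  mode - wants cross < 0 → take C=(7.5444,-2.9502) (cross=-26.532)
ex = (C−B)/|BC| = (0.9544,-0.2985); ey = (0.2985,0.9544)
P = B + -2.39·ex + 3.11·ey = (-3.3524,3.7165)

-3.35 3.72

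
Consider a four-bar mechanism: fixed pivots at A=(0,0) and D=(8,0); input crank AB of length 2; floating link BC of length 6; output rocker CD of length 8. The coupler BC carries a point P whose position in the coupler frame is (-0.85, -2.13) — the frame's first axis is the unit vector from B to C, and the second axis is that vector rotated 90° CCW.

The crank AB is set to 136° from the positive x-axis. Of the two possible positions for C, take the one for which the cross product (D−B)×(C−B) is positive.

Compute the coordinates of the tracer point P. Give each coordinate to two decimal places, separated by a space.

-0.42 -0.66

A=(0,0), D=(8.00,0)
B = A + 2.00·(cos136°, sin136°) = (-1.4387, 1.3893)
|BD| = 9.5404
circle(B,6.00) ∩ circle(D,8.00): a=3.3027, h=5.0092
  candidates: C₊=(2.5583,5.8641) cross=47.789; C₋=(1.0994,-4.0474) cross=-47.789
  mode + wants cross > 0 → take C=(2.5583,5.8641) (cross=47.789)
ex = (C−B)/|BC| = (0.6662,0.7458); ey = (-0.7458,0.6662)
P = B + -0.85·ex + -2.13·ey = (-0.4164,-0.6636)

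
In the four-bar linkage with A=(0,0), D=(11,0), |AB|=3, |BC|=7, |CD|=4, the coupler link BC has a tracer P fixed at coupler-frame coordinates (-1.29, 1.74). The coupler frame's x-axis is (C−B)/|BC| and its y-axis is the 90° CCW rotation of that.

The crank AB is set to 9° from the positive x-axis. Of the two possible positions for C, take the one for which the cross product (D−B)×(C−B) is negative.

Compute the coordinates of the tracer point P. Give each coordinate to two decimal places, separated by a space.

2.83 2.63

A=(0,0), D=(11.00,0)
B = A + 3.00·(cos9°, sin9°) = (2.9631, 0.4693)
|BD| = 8.0506
circle(B,7.00) ∩ circle(D,4.00): a=6.0748, h=3.4780
  candidates: C₊=(9.2303,3.5872) cross=28.000; C₋=(8.8248,-3.3569) cross=-28.000
  mode - wants cross < 0 → take C=(8.8248,-3.3569) (cross=-28.000)
ex = (C−B)/|BC| = (0.8374,-0.5466); ey = (0.5466,0.8374)
P = B + -1.29·ex + 1.74·ey = (2.8339,2.6315)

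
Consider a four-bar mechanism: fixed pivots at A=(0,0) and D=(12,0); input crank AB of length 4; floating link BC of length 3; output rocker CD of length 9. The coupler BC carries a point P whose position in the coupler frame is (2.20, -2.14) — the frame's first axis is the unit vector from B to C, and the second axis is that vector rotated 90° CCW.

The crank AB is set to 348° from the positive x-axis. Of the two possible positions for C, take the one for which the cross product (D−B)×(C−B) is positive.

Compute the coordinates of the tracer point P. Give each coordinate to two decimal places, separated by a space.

5.51 1.79

A=(0,0), D=(12.00,0)
B = A + 4.00·(cos348°, sin348°) = (3.9126, -0.8316)
|BD| = 8.1301
circle(B,3.00) ∩ circle(D,9.00): a=-0.3630, h=2.9780
  candidates: C₊=(3.2469,2.0936) cross=24.211; C₋=(3.8561,-3.8311) cross=-24.211
  mode + wants cross > 0 → take C=(3.2469,2.0936) (cross=24.211)
ex = (C−B)/|BC| = (-0.2219,0.9751); ey = (-0.9751,-0.2219)
P = B + 2.20·ex + -2.14·ey = (5.5111,1.7884)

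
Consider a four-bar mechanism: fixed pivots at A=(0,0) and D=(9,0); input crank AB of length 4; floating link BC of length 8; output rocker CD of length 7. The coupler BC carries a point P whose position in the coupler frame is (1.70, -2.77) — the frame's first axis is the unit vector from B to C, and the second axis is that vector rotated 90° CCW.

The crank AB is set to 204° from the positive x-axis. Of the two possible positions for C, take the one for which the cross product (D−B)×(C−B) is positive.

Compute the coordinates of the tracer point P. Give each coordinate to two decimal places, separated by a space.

A=(0,0), D=(9.00,0)
B = A + 4.00·(cos204°, sin204°) = (-3.6542, -1.6269)
|BD| = 12.7583
circle(B,8.00) ∩ circle(D,7.00): a=6.9670, h=3.9320
  candidates: C₊=(2.7546,3.1614) cross=50.166; C₋=(3.7574,-4.6384) cross=-50.166
  mode + wants cross > 0 → take C=(2.7546,3.1614) (cross=50.166)
ex = (C−B)/|BC| = (0.8011,0.5985); ey = (-0.5985,0.8011)
P = B + 1.70·ex + -2.77·ey = (-0.6344,-2.8284)

-0.63 -2.83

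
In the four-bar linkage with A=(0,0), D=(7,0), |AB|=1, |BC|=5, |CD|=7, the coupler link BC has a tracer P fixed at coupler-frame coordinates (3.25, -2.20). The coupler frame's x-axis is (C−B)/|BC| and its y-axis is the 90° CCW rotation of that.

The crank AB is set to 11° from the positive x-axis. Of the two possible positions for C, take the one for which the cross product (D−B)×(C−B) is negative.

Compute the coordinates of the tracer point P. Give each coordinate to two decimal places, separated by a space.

-0.63 -3.39

A=(0,0), D=(7.00,0)
B = A + 1.00·(cos11°, sin11°) = (0.9816, 0.1908)
|BD| = 6.0214
circle(B,5.00) ∩ circle(D,7.00): a=1.0178, h=4.8953
  candidates: C₊=(2.1540,5.0514) cross=29.477; C₋=(1.8438,-4.7343) cross=-29.477
  mode - wants cross < 0 → take C=(1.8438,-4.7343) (cross=-29.477)
ex = (C−B)/|BC| = (0.1724,-0.9850); ey = (0.9850,0.1724)
P = B + 3.25·ex + -2.20·ey = (-0.6250,-3.3899)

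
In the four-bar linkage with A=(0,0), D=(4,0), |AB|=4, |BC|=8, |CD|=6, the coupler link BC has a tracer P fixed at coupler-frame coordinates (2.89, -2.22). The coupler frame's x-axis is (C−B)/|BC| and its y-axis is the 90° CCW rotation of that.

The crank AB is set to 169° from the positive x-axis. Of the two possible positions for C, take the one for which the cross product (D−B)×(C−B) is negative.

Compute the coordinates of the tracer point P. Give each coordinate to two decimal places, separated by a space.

A=(0,0), D=(4.00,0)
B = A + 4.00·(cos169°, sin169°) = (-3.9265, 0.7632)
|BD| = 7.9632
circle(B,8.00) ∩ circle(D,6.00): a=5.7397, h=5.5728
  candidates: C₊=(2.3209,5.7603) cross=44.377; C₋=(1.2526,-5.3340) cross=-44.377
  mode - wants cross < 0 → take C=(1.2526,-5.3340) (cross=-44.377)
ex = (C−B)/|BC| = (0.6474,-0.7622); ey = (0.7622,0.6474)
P = B + 2.89·ex + -2.22·ey = (-3.7475,-2.8766)

-3.75 -2.88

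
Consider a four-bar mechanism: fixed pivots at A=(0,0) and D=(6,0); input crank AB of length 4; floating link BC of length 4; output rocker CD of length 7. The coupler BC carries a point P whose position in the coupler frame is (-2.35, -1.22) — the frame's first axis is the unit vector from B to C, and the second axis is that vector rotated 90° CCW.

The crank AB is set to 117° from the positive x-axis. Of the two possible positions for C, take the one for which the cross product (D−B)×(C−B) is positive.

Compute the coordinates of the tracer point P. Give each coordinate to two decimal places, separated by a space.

-3.28 1.36

A=(0,0), D=(6.00,0)
B = A + 4.00·(cos117°, sin117°) = (-1.8160, 3.5640)
|BD| = 8.5902
circle(B,4.00) ∩ circle(D,7.00): a=2.3743, h=3.2191
  candidates: C₊=(1.6799,5.5079) cross=27.653; C₋=(-0.9912,-0.3500) cross=-27.653
  mode + wants cross > 0 → take C=(1.6799,5.5079) (cross=27.653)
ex = (C−B)/|BC| = (0.8740,0.4860); ey = (-0.4860,0.8740)
P = B + -2.35·ex + -1.22·ey = (-3.2769,1.3557)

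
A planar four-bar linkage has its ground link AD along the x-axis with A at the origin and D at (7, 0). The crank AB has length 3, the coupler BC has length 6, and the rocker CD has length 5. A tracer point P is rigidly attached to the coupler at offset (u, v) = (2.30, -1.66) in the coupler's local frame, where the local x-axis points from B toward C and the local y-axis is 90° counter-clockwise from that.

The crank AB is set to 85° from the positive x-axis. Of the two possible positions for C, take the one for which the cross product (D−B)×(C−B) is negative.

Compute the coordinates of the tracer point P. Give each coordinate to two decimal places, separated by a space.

-0.33 0.22

A=(0,0), D=(7.00,0)
B = A + 3.00·(cos85°, sin85°) = (0.2615, 2.9886)
|BD| = 7.3715
circle(B,6.00) ∩ circle(D,5.00): a=4.4319, h=4.0446
  candidates: C₊=(5.9525,4.8891) cross=29.815; C₋=(2.6730,-2.5054) cross=-29.815
  mode - wants cross < 0 → take C=(2.6730,-2.5054) (cross=-29.815)
ex = (C−B)/|BC| = (0.4019,-0.9157); ey = (0.9157,0.4019)
P = B + 2.30·ex + -1.66·ey = (-0.3341,0.2153)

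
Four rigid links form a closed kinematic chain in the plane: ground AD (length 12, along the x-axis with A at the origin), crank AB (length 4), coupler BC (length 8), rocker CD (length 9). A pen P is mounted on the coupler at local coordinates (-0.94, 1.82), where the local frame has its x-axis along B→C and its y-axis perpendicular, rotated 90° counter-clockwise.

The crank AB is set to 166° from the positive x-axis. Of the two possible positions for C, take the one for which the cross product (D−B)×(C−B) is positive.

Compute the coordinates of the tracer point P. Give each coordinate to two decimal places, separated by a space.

-5.35 2.40

A=(0,0), D=(12.00,0)
B = A + 4.00·(cos166°, sin166°) = (-3.8812, 0.9677)
|BD| = 15.9106
circle(B,8.00) ∩ circle(D,9.00): a=7.4211, h=2.9879
  candidates: C₊=(3.7079,3.4987) cross=47.539; C₋=(3.3444,-2.4660) cross=-47.539
  mode + wants cross > 0 → take C=(3.7079,3.4987) (cross=47.539)
ex = (C−B)/|BC| = (0.9486,0.3164); ey = (-0.3164,0.9486)
P = B + -0.94·ex + 1.82·ey = (-5.3487,2.3968)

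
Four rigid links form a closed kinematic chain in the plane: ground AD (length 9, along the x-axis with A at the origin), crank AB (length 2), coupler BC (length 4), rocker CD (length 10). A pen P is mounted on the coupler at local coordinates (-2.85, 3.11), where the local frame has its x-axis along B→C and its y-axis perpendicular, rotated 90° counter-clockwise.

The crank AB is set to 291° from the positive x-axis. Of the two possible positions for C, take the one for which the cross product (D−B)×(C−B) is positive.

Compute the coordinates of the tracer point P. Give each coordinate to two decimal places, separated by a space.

-1.05 -5.70

A=(0,0), D=(9.00,0)
B = A + 2.00·(cos291°, sin291°) = (0.7167, -1.8672)
|BD| = 8.4911
circle(B,4.00) ∩ circle(D,10.00): a=-0.7008, h=3.9381
  candidates: C₊=(-0.8329,1.8205) cross=33.439; C₋=(0.8991,-5.8630) cross=-33.439
  mode + wants cross > 0 → take C=(-0.8329,1.8205) (cross=33.439)
ex = (C−B)/|BC| = (-0.3874,0.9219); ey = (-0.9219,-0.3874)
P = B + -2.85·ex + 3.11·ey = (-1.0463,-5.6994)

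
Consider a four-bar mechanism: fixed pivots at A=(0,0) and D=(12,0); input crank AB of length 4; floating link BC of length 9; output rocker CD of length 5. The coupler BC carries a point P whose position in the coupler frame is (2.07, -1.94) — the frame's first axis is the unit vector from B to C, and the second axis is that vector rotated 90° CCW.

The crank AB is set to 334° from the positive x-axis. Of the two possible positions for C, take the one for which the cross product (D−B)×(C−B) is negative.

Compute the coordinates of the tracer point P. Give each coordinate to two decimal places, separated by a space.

A=(0,0), D=(12.00,0)
B = A + 4.00·(cos334°, sin334°) = (3.5952, -1.7535)
|BD| = 8.5858
circle(B,9.00) ∩ circle(D,5.00): a=7.5541, h=4.8924
  candidates: C₊=(9.9909,4.5786) cross=42.005; C₋=(11.9892,-5.0000) cross=-42.005
  mode - wants cross < 0 → take C=(11.9892,-5.0000) (cross=-42.005)
ex = (C−B)/|BC| = (0.9327,-0.3607); ey = (0.3607,0.9327)
P = B + 2.07·ex + -1.94·ey = (4.8260,-4.3096)

4.83 -4.31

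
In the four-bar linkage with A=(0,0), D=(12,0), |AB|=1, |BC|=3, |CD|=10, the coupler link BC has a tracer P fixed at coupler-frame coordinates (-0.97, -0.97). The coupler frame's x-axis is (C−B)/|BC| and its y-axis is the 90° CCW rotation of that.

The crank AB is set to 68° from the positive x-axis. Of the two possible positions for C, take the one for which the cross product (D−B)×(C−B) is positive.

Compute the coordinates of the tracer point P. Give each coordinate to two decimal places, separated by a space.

0.38 -0.44

A=(0,0), D=(12.00,0)
B = A + 1.00·(cos68°, sin68°) = (0.3746, 0.9272)
|BD| = 11.6623
circle(B,3.00) ∩ circle(D,10.00): a=1.9297, h=2.2970
  candidates: C₊=(2.4808,3.0635) cross=26.788; C₋=(2.1156,-1.5160) cross=-26.788
  mode + wants cross > 0 → take C=(2.4808,3.0635) (cross=26.788)
ex = (C−B)/|BC| = (0.7021,0.7121); ey = (-0.7121,0.7021)
P = B + -0.97·ex + -0.97·ey = (0.3843,-0.4446)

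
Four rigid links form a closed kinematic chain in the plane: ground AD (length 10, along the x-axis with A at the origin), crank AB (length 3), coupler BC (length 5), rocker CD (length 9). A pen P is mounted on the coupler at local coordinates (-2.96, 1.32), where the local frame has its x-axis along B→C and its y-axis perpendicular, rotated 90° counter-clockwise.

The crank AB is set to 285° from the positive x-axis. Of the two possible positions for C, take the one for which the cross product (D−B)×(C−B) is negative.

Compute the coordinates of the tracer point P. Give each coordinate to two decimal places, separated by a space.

-0.13 0.21

A=(0,0), D=(10.00,0)
B = A + 3.00·(cos285°, sin285°) = (0.7765, -2.8978)
|BD| = 9.6680
circle(B,5.00) ∩ circle(D,9.00): a=1.9379, h=4.6092
  candidates: C₊=(1.2437,2.0803) cross=44.562; C₋=(4.0067,-6.7142) cross=-44.562
  mode - wants cross < 0 → take C=(4.0067,-6.7142) (cross=-44.562)
ex = (C−B)/|BC| = (0.6461,-0.7633); ey = (0.7633,0.6461)
P = B + -2.96·ex + 1.32·ey = (-0.1283,0.2144)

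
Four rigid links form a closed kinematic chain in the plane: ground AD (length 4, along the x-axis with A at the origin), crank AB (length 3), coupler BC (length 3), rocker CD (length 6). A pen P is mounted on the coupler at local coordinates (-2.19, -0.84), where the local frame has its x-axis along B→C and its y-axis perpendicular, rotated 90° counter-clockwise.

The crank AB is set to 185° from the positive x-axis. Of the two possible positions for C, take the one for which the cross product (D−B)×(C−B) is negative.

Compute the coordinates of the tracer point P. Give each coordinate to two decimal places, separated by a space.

-4.90 1.10

A=(0,0), D=(4.00,0)
B = A + 3.00·(cos185°, sin185°) = (-2.9886, -0.2615)
|BD| = 6.9935
circle(B,3.00) ∩ circle(D,6.00): a=1.5664, h=2.5586
  candidates: C₊=(-1.5190,2.3539) cross=17.894; C₋=(-1.3277,-2.7597) cross=-17.894
  mode - wants cross < 0 → take C=(-1.3277,-2.7597) (cross=-17.894)
ex = (C−B)/|BC| = (0.5536,-0.8328); ey = (0.8328,0.5536)
P = B + -2.19·ex + -0.84·ey = (-4.9006,1.0972)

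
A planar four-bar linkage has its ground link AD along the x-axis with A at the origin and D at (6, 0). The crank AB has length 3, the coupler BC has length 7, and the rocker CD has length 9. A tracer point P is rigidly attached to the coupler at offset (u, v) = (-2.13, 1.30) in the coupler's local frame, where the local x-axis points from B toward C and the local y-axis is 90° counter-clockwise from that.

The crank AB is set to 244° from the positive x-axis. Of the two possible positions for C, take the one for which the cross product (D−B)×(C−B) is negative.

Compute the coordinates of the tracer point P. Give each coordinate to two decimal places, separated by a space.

A=(0,0), D=(6.00,0)
B = A + 3.00·(cos244°, sin244°) = (-1.3151, -2.6964)
|BD| = 7.7962
circle(B,7.00) ∩ circle(D,9.00): a=1.8458, h=6.7522
  candidates: C₊=(-1.9185,4.2776) cross=52.642; C₋=(2.7521,-8.3935) cross=-52.642
  mode - wants cross < 0 → take C=(2.7521,-8.3935) (cross=-52.642)
ex = (C−B)/|BC| = (0.5810,-0.8139); ey = (0.8139,0.5810)
P = B + -2.13·ex + 1.30·ey = (-1.4947,-0.2075)

-1.49 -0.21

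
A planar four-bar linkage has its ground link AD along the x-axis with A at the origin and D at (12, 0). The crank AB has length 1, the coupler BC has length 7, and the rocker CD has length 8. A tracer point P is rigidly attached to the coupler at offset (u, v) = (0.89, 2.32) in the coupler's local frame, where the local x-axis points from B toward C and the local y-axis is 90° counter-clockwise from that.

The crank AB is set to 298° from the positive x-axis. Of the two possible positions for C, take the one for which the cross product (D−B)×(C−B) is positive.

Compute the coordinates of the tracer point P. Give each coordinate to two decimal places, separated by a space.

A=(0,0), D=(12.00,0)
B = A + 1.00·(cos298°, sin298°) = (0.4695, -0.8829)
|BD| = 11.5643
circle(B,7.00) ∩ circle(D,8.00): a=5.1336, h=4.7588
  candidates: C₊=(5.2247,4.2539) cross=55.032; C₋=(5.9514,-5.2359) cross=-55.032
  mode + wants cross > 0 → take C=(5.2247,4.2539) (cross=55.032)
ex = (C−B)/|BC| = (0.6793,0.7338); ey = (-0.7338,0.6793)
P = B + 0.89·ex + 2.32·ey = (-0.6284,1.3462)

-0.63 1.35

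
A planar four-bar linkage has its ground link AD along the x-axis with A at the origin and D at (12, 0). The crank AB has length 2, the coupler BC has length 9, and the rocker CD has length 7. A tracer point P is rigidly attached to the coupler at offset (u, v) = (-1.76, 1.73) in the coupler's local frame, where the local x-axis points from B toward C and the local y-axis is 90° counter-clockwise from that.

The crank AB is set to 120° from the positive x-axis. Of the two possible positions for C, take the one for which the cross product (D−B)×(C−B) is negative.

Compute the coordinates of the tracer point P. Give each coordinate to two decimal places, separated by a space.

-1.33 4.18

A=(0,0), D=(12.00,0)
B = A + 2.00·(cos120°, sin120°) = (-1.0000, 1.7321)
|BD| = 13.1149
circle(B,9.00) ∩ circle(D,7.00): a=7.7774, h=4.5290
  candidates: C₊=(7.3074,5.1942) cross=59.397; C₋=(6.1112,-3.7844) cross=-59.397
  mode - wants cross < 0 → take C=(6.1112,-3.7844) (cross=-59.397)
ex = (C−B)/|BC| = (0.7901,-0.6129); ey = (0.6129,0.7901)
P = B + -1.76·ex + 1.73·ey = (-1.3302,4.1777)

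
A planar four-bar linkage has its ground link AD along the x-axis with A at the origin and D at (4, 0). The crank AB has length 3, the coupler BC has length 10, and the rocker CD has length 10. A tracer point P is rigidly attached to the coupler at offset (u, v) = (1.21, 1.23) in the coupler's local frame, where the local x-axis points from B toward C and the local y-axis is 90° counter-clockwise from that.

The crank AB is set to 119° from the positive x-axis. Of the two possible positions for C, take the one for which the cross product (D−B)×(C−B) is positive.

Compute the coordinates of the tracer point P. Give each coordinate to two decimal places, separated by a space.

A=(0,0), D=(4.00,0)
B = A + 3.00·(cos119°, sin119°) = (-1.4544, 2.6239)
|BD| = 6.0527
circle(B,10.00) ∩ circle(D,10.00): a=3.0264, h=9.5311
  candidates: C₊=(5.4045,9.9009) cross=57.689; C₋=(-2.8589,-7.2770) cross=-57.689
  mode + wants cross > 0 → take C=(5.4045,9.9009) (cross=57.689)
ex = (C−B)/|BC| = (0.6859,0.7277); ey = (-0.7277,0.6859)
P = B + 1.21·ex + 1.23·ey = (-1.5196,4.3480)

-1.52 4.35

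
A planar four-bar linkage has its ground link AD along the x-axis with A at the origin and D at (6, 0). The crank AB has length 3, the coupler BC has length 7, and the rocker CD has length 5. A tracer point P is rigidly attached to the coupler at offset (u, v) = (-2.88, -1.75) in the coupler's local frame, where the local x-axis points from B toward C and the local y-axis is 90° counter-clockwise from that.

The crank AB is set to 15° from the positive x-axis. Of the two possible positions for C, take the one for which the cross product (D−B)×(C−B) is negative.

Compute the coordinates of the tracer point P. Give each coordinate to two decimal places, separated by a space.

A=(0,0), D=(6.00,0)
B = A + 3.00·(cos15°, sin15°) = (2.8978, 0.7765)
|BD| = 3.1979
circle(B,7.00) ∩ circle(D,5.00): a=5.3514, h=4.5125
  candidates: C₊=(9.1847,3.8546) cross=14.431; C₋=(6.9934,-4.9003) cross=-14.431
  mode - wants cross < 0 → take C=(6.9934,-4.9003) (cross=-14.431)
ex = (C−B)/|BC| = (0.5851,-0.8110); ey = (0.8110,0.5851)
P = B + -2.88·ex + -1.75·ey = (-0.2065,2.0881)

-0.21 2.09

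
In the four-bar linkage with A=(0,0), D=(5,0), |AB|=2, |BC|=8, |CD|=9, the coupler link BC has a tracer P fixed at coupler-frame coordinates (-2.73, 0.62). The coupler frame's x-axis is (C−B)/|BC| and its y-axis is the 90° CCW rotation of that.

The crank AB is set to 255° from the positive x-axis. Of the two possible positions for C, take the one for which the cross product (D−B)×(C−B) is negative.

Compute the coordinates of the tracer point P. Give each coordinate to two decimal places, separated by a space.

A=(0,0), D=(5.00,0)
B = A + 2.00·(cos255°, sin255°) = (-0.5176, -1.9319)
|BD| = 5.8461
circle(B,8.00) ∩ circle(D,9.00): a=1.4691, h=7.8640
  candidates: C₊=(-1.7298,5.9758) cross=45.973; C₋=(3.4676,-8.8686) cross=-45.973
  mode - wants cross < 0 → take C=(3.4676,-8.8686) (cross=-45.973)
ex = (C−B)/|BC| = (0.4982,-0.8671); ey = (0.8671,0.4982)
P = B + -2.73·ex + 0.62·ey = (-1.3400,0.7442)

-1.34 0.74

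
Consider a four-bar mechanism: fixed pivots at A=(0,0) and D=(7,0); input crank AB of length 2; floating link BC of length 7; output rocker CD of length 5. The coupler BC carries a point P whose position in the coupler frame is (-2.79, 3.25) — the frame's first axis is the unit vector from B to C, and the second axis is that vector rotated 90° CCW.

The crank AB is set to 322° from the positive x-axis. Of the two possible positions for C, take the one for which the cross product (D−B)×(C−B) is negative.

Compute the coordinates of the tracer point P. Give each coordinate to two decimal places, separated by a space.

0.96 3.01

A=(0,0), D=(7.00,0)
B = A + 2.00·(cos322°, sin322°) = (1.5760, -1.2313)
|BD| = 5.5620
circle(B,7.00) ∩ circle(D,5.00): a=4.9385, h=4.9610
  candidates: C₊=(5.2937,4.6998) cross=27.593; C₋=(7.4902,-4.9759) cross=-27.593
  mode - wants cross < 0 → take C=(7.4902,-4.9759) (cross=-27.593)
ex = (C−B)/|BC| = (0.8449,-0.5349); ey = (0.5349,0.8449)
P = B + -2.79·ex + 3.25·ey = (0.9573,3.0071)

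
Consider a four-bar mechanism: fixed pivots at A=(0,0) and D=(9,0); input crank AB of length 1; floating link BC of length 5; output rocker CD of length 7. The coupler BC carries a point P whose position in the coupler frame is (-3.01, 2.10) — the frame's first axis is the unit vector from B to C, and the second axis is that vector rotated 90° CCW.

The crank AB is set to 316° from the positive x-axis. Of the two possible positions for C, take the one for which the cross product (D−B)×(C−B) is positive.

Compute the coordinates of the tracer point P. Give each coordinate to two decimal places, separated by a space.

A=(0,0), D=(9.00,0)
B = A + 1.00·(cos316°, sin316°) = (0.7193, -0.6947)
|BD| = 8.3097
circle(B,5.00) ∩ circle(D,7.00): a=2.7108, h=4.2014
  candidates: C₊=(3.0694,3.7186) cross=34.912; C₋=(3.7719,-4.6547) cross=-34.912
  mode + wants cross > 0 → take C=(3.0694,3.7186) (cross=34.912)
ex = (C−B)/|BC| = (0.4700,0.8827); ey = (-0.8827,0.4700)
P = B + -3.01·ex + 2.10·ey = (-2.5490,-2.3644)

-2.55 -2.36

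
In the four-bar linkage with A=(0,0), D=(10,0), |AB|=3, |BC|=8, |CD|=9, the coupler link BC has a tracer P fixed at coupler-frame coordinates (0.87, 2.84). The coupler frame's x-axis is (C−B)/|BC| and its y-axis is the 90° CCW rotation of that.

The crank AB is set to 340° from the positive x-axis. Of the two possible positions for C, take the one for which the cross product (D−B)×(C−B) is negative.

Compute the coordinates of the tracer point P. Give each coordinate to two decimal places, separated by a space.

A=(0,0), D=(10.00,0)
B = A + 3.00·(cos340°, sin340°) = (2.8191, -1.0261)
|BD| = 7.2539
circle(B,8.00) ∩ circle(D,9.00): a=2.4551, h=7.6140
  candidates: C₊=(4.1725,6.8586) cross=55.231; C₋=(6.3265,-8.2162) cross=-55.231
  mode - wants cross < 0 → take C=(6.3265,-8.2162) (cross=-55.231)
ex = (C−B)/|BC| = (0.4384,-0.8988); ey = (0.8988,0.4384)
P = B + 0.87·ex + 2.84·ey = (5.7530,-0.5628)

5.75 -0.56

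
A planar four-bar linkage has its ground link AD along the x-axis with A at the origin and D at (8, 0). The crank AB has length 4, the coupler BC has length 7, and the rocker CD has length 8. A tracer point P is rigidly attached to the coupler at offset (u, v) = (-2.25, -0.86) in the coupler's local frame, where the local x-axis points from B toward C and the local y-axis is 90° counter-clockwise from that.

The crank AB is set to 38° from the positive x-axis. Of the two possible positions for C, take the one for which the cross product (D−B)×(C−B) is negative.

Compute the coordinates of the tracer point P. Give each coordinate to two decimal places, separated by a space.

2.94 4.86

A=(0,0), D=(8.00,0)
B = A + 4.00·(cos38°, sin38°) = (3.1520, 2.4626)
|BD| = 5.4376
circle(B,7.00) ∩ circle(D,8.00): a=1.3395, h=6.8706
  candidates: C₊=(7.4580,7.9816) cross=37.360; C₋=(1.2346,-4.2696) cross=-37.360
  mode - wants cross < 0 → take C=(1.2346,-4.2696) (cross=-37.360)
ex = (C−B)/|BC| = (-0.2739,-0.9618); ey = (0.9618,-0.2739)
P = B + -2.25·ex + -0.86·ey = (2.9412,4.8622)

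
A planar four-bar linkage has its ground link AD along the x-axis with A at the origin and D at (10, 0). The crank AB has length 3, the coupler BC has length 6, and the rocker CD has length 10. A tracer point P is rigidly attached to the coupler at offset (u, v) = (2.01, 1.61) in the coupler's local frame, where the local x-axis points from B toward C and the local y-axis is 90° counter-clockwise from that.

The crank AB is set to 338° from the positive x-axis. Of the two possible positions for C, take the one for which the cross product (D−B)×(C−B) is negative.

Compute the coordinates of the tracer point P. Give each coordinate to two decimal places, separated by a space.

A=(0,0), D=(10.00,0)
B = A + 3.00·(cos338°, sin338°) = (2.7816, -1.1238)
|BD| = 7.3054
circle(B,6.00) ∩ circle(D,10.00): a=-0.7276, h=5.9557
  candidates: C₊=(1.1464,4.6491) cross=43.509; C₋=(2.9788,-7.1206) cross=-43.509
  mode - wants cross < 0 → take C=(2.9788,-7.1206) (cross=-43.509)
ex = (C−B)/|BC| = (0.0329,-0.9995); ey = (0.9995,0.0329)
P = B + 2.01·ex + 1.61·ey = (4.4568,-3.0798)

4.46 -3.08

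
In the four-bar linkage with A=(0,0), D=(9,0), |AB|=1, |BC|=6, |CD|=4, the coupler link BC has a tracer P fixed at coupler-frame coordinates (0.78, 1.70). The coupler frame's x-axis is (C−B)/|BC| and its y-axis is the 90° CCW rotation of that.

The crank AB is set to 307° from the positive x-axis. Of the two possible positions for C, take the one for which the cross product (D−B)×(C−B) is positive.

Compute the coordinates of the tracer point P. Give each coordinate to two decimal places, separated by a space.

0.39 1.06

A=(0,0), D=(9.00,0)
B = A + 1.00·(cos307°, sin307°) = (0.6018, -0.7986)
|BD| = 8.4361
circle(B,6.00) ∩ circle(D,4.00): a=5.4034, h=2.6083
  candidates: C₊=(5.7340,2.3094) cross=22.003; C₋=(6.2279,-2.8836) cross=-22.003
  mode + wants cross > 0 → take C=(5.7340,2.3094) (cross=22.003)
ex = (C−B)/|BC| = (0.8554,0.5180); ey = (-0.5180,0.8554)
P = B + 0.78·ex + 1.70·ey = (0.3884,1.0595)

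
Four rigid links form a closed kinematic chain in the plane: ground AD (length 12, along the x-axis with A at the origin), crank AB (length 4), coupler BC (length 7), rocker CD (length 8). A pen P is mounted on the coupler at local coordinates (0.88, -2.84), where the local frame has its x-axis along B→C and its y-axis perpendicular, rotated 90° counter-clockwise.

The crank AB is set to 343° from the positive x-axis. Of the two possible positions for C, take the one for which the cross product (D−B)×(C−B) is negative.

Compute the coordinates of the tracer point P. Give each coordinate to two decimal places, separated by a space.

A=(0,0), D=(12.00,0)
B = A + 4.00·(cos343°, sin343°) = (3.8252, -1.1695)
|BD| = 8.2580
circle(B,7.00) ∩ circle(D,8.00): a=3.2208, h=6.2150
  candidates: C₊=(6.1334,5.4390) cross=51.324; C₋=(7.8937,-6.8657) cross=-51.324
  mode - wants cross < 0 → take C=(7.8937,-6.8657) (cross=-51.324)
ex = (C−B)/|BC| = (0.5812,-0.8138); ey = (0.8138,0.5812)
P = B + 0.88·ex + -2.84·ey = (2.0256,-3.5362)

2.03 -3.54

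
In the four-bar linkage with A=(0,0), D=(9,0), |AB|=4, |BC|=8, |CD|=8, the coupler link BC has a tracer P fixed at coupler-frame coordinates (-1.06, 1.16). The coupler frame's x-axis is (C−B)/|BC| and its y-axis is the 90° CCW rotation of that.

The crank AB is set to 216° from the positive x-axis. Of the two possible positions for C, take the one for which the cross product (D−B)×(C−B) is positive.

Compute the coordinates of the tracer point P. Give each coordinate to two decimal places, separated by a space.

A=(0,0), D=(9.00,0)
B = A + 4.00·(cos216°, sin216°) = (-3.2361, -2.3511)
|BD| = 12.4599
circle(B,8.00) ∩ circle(D,8.00): a=6.2300, h=5.0187
  candidates: C₊=(1.9349,3.7530) cross=62.533; C₋=(3.8290,-6.1041) cross=-62.533
  mode + wants cross > 0 → take C=(1.9349,3.7530) (cross=62.533)
ex = (C−B)/|BC| = (0.6464,0.7630); ey = (-0.7630,0.6464)
P = B + -1.06·ex + 1.16·ey = (-4.8063,-2.4101)

-4.81 -2.41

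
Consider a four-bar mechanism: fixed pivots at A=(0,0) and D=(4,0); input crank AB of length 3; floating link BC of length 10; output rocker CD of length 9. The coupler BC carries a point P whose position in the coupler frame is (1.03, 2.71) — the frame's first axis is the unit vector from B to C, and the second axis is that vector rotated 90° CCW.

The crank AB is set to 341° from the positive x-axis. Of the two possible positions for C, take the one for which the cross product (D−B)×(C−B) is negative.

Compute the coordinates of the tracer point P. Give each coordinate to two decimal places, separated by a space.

4.12 1.62

A=(0,0), D=(4.00,0)
B = A + 3.00·(cos341°, sin341°) = (2.8366, -0.9767)
|BD| = 1.5191
circle(B,10.00) ∩ circle(D,9.00): a=7.0134, h=7.1283
  candidates: C₊=(3.6248,8.9922) cross=10.828; C₋=(12.7913,-1.9269) cross=-10.828
  mode - wants cross < 0 → take C=(12.7913,-1.9269) (cross=-10.828)
ex = (C−B)/|BC| = (0.9955,-0.0950); ey = (0.0950,0.9955)
P = B + 1.03·ex + 2.71·ey = (4.1194,1.6232)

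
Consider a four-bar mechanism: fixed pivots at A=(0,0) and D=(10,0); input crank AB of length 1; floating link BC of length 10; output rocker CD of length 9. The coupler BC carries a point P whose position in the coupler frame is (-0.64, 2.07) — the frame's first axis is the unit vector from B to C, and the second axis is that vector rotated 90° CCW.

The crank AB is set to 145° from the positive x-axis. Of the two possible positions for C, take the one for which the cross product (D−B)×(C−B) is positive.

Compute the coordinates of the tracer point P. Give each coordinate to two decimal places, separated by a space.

-2.79 1.48

A=(0,0), D=(10.00,0)
B = A + 1.00·(cos145°, sin145°) = (-0.8192, 0.5736)
|BD| = 10.8343
circle(B,10.00) ∩ circle(D,9.00): a=6.2940, h=7.7708
  candidates: C₊=(5.8774,8.0003) cross=84.192; C₋=(5.0546,-7.5195) cross=-84.192
  mode + wants cross > 0 → take C=(5.8774,8.0003) (cross=84.192)
ex = (C−B)/|BC| = (0.6697,0.7427); ey = (-0.7427,0.6697)
P = B + -0.64·ex + 2.07·ey = (-2.7851,1.4845)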